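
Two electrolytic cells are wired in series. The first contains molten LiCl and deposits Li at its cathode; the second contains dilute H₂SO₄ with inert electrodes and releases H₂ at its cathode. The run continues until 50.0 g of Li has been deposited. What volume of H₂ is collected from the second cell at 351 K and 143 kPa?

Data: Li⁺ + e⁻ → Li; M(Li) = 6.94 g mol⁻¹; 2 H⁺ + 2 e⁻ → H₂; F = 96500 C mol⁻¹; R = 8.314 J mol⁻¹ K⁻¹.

n(Li) = 50.0 / 6.94 = 7.205 mol, so n(e⁻) = 1 × 7.205 = 7.205 mol.
The cells are in series, so the same 7.205 mol of electrons passes through the second cell.
2 H⁺ + 2 e⁻ → H₂ — 2 mol e⁻ per mol H₂, so n(H₂) = 7.205/2 = 3.602 mol.
V = nRT/P = (3.602 × 8.314 × 351) / (143 × 10³) = 0.0735 m³ = 73.5 L.

73.5 L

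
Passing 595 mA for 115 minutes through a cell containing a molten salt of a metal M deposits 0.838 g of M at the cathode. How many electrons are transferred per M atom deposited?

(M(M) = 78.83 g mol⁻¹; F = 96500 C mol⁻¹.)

Q = I·t = 0.5950 A × 6900.0 s = 4106 C, so n(e⁻) = 4106/96500 = 0.04254 mol.
n(M) deposited = 0.838 / 78.83 = 0.01063 mol.
Electrons per atom = n(e⁻)/n(M) = 0.04254 / 0.01063 = 4.00 ≈ 4, so the ion is M⁴⁺.

4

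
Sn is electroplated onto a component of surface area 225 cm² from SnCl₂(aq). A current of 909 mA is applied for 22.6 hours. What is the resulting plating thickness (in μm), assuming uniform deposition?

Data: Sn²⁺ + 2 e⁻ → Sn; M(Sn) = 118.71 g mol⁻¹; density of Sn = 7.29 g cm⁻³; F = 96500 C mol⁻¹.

277 μm

Q = I·t = 0.9090 × 81360 = 73960 C; n(e⁻) = 0.7664 mol.
n(Sn) = n(e⁻)/2 = 0.3832 mol, so m = 0.3832 × 118.71 = 45.49 g.
Volume = m/ρ = 45.49 / 7.29 = 6.240 cm³.
Thickness = V/A = 6.240 / 225 = 0.0277 cm = 277 μm.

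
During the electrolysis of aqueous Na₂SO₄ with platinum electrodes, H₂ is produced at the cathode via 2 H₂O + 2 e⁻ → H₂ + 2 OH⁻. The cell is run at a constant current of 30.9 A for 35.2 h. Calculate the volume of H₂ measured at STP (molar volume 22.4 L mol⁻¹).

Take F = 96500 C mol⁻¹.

Q = I·t = 30.90 A × 126720 s = 3916000 C.
n(e⁻) = Q/F = 3916000 / 96500 = 40.58 mol.
2 electrons are transferred per H₂ molecule, so n(H₂) = 40.58 / 2 = 20.29 mol.
V = n × V_m = 20.29 × 22.4 = 454 L.

454 L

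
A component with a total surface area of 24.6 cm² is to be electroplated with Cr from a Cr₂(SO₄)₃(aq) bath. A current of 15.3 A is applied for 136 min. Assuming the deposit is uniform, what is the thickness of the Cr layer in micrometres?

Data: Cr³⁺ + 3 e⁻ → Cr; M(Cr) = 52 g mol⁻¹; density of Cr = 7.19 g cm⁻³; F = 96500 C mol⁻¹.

1270 μm

Q = I·t = 15.30 × 8160.0 = 124800 C; n(e⁻) = 1.294 mol.
n(Cr) = n(e⁻)/3 = 0.4313 mol, so m = 0.4313 × 52 = 22.43 g.
Volume = m/ρ = 22.43 / 7.19 = 3.119 cm³.
Thickness = V/A = 3.119 / 24.6 = 0.127 cm = 1270 μm.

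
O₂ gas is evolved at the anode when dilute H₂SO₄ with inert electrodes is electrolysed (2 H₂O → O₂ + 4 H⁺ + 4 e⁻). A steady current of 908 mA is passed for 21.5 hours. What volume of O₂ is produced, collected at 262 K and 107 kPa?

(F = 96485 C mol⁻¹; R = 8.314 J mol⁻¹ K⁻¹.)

Q = I·t = 0.9080 A × 77400 s = 70280 C.
n(e⁻) = Q/F = 70280 / 96485 = 0.7284 mol.
4 electrons are transferred per O₂ molecule, so n(O₂) = 0.7284 / 4 = 0.1821 mol.
V = nRT/P = (0.1821 × 8.314 × 262) / (107 × 10³ Pa) = 0.00371 m³ = 3.71 L.

3.71 L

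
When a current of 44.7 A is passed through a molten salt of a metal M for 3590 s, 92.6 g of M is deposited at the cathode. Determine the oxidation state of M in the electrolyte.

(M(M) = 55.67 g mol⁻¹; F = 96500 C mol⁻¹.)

Q = I·t = 44.70 A × 3590.0 s = 160500 C, so n(e⁻) = 160500/96500 = 1.663 mol.
n(M) deposited = 92.6 / 55.67 = 1.663 mol.
Electrons per atom = n(e⁻)/n(M) = 1.663 / 1.663 = 1.00 ≈ 1, so the ion is M⁺.

+1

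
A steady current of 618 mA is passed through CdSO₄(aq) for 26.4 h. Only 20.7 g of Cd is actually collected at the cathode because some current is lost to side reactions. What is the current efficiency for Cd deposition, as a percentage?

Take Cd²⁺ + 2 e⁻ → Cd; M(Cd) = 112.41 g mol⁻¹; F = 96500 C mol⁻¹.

Q = I·t = 0.6180 × 95040 = 58730 C; n(e⁻) = 58730/96500 = 0.6086 mol.
Theoretical n(Cd) = n(e⁻)/2 = 0.3043 mol, i.e. m_theo = 0.3043 × 112.41 = 34.21 g.
Efficiency = m_actual / m_theo = 20.7 / 34.21 = 60.5 %.

60.5 %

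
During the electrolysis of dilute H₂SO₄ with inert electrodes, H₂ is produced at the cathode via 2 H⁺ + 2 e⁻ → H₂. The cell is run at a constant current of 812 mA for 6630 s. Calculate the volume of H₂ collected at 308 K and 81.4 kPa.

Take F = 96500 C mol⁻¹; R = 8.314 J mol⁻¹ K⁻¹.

0.878 L

Q = I·t = 0.8120 A × 6630.0 s = 5384 C.
n(e⁻) = Q/F = 5384 / 96500 = 0.05579 mol.
2 electrons are transferred per H₂ molecule, so n(H₂) = 0.05579 / 2 = 0.02789 mol.
V = nRT/P = (0.02789 × 8.314 × 308) / (81.4 × 10³ Pa) = 8.78 × 10⁻⁴ m³ = 0.878 L.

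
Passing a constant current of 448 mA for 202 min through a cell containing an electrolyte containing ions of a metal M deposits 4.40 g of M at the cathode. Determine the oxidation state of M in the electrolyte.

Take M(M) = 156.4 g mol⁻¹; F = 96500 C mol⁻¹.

+2

Q = I·t = 0.4480 A × 12120 s = 5430 C, so n(e⁻) = 5430/96500 = 0.05627 mol.
n(M) deposited = 4.40 / 156.4 = 0.02813 mol.
Electrons per atom = n(e⁻)/n(M) = 0.05627 / 0.02813 = 2.00 ≈ 2, so the ion is M²⁺.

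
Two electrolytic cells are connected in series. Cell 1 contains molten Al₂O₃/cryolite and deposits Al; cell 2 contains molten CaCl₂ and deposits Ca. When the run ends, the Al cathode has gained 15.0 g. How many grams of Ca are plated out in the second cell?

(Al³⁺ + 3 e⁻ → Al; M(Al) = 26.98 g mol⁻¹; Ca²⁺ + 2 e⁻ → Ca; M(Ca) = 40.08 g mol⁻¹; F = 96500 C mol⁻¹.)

n(Al) = 15.0 / 26.98 = 0.5560 mol.
Since Al³⁺ + 3 e⁻ → Al, n(e⁻) passed = 3 × 0.5560 = 1.668 mol.
Cells in series carry the same charge, so the same 1.668 mol of electrons passes through cell 2.
Ca²⁺ + 2 e⁻ → Ca, so n(Ca) = 1.668 / 2 = 0.8340 mol.
m(Ca) = 0.8340 × 40.08 = 33.4 g.

33.4 g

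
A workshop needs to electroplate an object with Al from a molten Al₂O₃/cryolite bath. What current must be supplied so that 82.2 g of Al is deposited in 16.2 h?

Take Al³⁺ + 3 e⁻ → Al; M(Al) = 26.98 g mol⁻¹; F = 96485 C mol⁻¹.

n(Al) = 82.2 / 26.98 = 3.047 mol.
n(e⁻) = 3 × 3.047 = 9.140 mol.
Q = n(e⁻)·F = 9.140 × 96485 = 881900 C.
I = Q/t = 881900 / 58320 s = 15.1 A.

15.1 A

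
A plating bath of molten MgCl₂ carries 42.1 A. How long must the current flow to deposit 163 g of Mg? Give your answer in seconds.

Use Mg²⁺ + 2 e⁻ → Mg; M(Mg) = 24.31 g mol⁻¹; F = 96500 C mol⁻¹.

30700 s

n(Mg) = m/M = 163 / 24.31 = 6.705 mol.
Each Mg atom requires 2 electrons, so n(e⁻) = 2 × 6.705 = 13.41 mol.
Q = n(e⁻)·F = 13.41 × 96500 = 1294000 C.
t = Q/I = 1294000 / 42.10 A = 30740 s.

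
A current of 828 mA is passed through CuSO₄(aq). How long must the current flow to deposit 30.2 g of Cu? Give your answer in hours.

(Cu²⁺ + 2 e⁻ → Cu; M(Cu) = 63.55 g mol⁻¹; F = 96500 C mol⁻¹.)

n(Cu) = m/M = 30.2 / 63.55 = 0.4752 mol.
Each Cu atom requires 2 electrons, so n(e⁻) = 2 × 0.4752 = 0.9504 mol.
Q = n(e⁻)·F = 0.9504 × 96500 = 91720 C.
t = Q/I = 91720 / 0.8280 A = 110800 s = 30.8 h.

30.8 h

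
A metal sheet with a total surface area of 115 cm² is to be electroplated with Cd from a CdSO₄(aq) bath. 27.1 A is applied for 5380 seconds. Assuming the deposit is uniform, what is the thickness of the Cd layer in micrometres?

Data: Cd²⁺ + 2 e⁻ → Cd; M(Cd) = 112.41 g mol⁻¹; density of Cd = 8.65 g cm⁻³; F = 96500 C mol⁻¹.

Q = I·t = 27.10 × 5380.0 = 145800 C; n(e⁻) = 1.511 mol.
n(Cd) = n(e⁻)/2 = 0.7554 mol, so m = 0.7554 × 112.41 = 84.92 g.
Volume = m/ρ = 84.92 / 8.65 = 9.817 cm³.
Thickness = V/A = 9.817 / 115 = 0.0854 cm = 854 μm.

854 μm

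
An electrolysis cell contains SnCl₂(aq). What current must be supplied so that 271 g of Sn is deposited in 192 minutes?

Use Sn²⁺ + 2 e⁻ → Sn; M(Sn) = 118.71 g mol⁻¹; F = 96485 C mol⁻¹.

n(Sn) = 271 / 118.71 = 2.283 mol.
n(e⁻) = 2 × 2.283 = 4.566 mol.
Q = n(e⁻)·F = 4.566 × 96485 = 440500 C.
I = Q/t = 440500 / 11520 s = 38.2 A.

38.2 A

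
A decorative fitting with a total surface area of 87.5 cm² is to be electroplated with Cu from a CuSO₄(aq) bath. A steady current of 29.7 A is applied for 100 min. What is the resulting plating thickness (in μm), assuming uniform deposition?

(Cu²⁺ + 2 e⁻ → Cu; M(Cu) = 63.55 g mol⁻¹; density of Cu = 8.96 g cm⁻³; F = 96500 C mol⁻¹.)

748 μm

Q = I·t = 29.70 × 6000.0 = 178200 C; n(e⁻) = 1.847 mol.
n(Cu) = n(e⁻)/2 = 0.9233 mol, so m = 0.9233 × 63.55 = 58.68 g.
Volume = m/ρ = 58.68 / 8.96 = 6.549 cm³.
Thickness = V/A = 6.549 / 87.5 = 0.0748 cm = 748 μm.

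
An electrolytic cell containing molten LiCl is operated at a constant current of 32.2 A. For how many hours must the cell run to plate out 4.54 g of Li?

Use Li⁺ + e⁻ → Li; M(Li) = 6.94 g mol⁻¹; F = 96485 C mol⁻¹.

n(Li) = m/M = 4.54 / 6.94 = 0.6542 mol.
Each Li atom requires 1 electron, so n(e⁻) = 1 × 0.6542 = 0.6542 mol.
Q = n(e⁻)·F = 0.6542 × 96485 = 63120 C.
t = Q/I = 63120 / 32.20 A = 1960 s = 0.544 h.

0.544 h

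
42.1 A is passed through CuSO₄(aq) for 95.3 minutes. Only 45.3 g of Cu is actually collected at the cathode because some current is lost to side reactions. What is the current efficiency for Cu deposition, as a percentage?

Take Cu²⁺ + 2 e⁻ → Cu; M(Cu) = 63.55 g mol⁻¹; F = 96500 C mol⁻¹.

Q = I·t = 42.10 × 5718.0 = 240700 C; n(e⁻) = 240700/96500 = 2.495 mol.
Theoretical n(Cu) = n(e⁻)/2 = 1.247 mol, i.e. m_theo = 1.247 × 63.55 = 79.27 g.
Efficiency = m_actual / m_theo = 45.3 / 79.27 = 57.1 %.

57.1 %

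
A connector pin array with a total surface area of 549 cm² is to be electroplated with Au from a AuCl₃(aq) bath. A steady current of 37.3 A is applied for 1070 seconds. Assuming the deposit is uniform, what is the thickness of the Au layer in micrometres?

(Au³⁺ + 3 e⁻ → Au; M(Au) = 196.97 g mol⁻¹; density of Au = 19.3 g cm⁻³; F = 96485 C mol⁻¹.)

Q = I·t = 37.30 × 1070.0 = 39910 C; n(e⁻) = 0.4136 mol.
n(Au) = n(e⁻)/3 = 0.1379 mol, so m = 0.1379 × 196.97 = 27.16 g.
Volume = m/ρ = 27.16 / 19.3 = 1.407 cm³.
Thickness = V/A = 1.407 / 549 = 0.00256 cm = 25.6 μm.

25.6 μm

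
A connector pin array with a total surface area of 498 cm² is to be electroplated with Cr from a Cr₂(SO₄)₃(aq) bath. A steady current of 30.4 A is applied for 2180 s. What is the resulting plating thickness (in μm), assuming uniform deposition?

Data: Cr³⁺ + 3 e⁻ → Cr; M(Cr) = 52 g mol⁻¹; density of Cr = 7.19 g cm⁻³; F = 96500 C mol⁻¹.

Q = I·t = 30.40 × 2180.0 = 66270 C; n(e⁻) = 0.6868 mol.
n(Cr) = n(e⁻)/3 = 0.2289 mol, so m = 0.2289 × 52 = 11.90 g.
Volume = m/ρ = 11.90 / 7.19 = 1.656 cm³.
Thickness = V/A = 1.656 / 498 = 0.00332 cm = 33.2 μm.

33.2 μm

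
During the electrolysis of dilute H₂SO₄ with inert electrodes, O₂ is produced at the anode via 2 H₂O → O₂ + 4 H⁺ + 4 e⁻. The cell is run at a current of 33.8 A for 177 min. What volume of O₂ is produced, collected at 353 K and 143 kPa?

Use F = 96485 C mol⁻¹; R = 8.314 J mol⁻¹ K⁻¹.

19.1 L

Q = I·t = 33.80 A × 10620 s = 359000 C.
n(e⁻) = Q/F = 359000 / 96485 = 3.720 mol.
4 electrons are transferred per O₂ molecule, so n(O₂) = 3.720 / 4 = 0.9301 mol.
V = nRT/P = (0.9301 × 8.314 × 353) / (143 × 10³ Pa) = 0.0191 m³ = 19.1 L.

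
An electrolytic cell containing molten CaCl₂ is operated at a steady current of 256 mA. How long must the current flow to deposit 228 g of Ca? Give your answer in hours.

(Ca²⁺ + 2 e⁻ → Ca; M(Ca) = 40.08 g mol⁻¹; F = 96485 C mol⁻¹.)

n(Ca) = m/M = 228 / 40.08 = 5.689 mol.
Each Ca atom requires 2 electrons, so n(e⁻) = 2 × 5.689 = 11.38 mol.
Q = n(e⁻)·F = 11.38 × 96485 = 1098000 C.
t = Q/I = 1098000 / 0.2560 A = 4288000 s = 1190 h.

1190 h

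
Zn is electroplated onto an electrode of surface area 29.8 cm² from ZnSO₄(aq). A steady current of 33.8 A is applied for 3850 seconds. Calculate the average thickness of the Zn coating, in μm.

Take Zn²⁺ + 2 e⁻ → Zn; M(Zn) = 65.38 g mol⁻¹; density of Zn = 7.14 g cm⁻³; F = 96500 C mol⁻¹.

Q = I·t = 33.80 × 3850.0 = 130100 C; n(e⁻) = 1.348 mol.
n(Zn) = n(e⁻)/2 = 0.6742 mol, so m = 0.6742 × 65.38 = 44.08 g.
Volume = m/ρ = 44.08 / 7.14 = 6.174 cm³.
Thickness = V/A = 6.174 / 29.8 = 0.207 cm = 2070 μm.

2070 μm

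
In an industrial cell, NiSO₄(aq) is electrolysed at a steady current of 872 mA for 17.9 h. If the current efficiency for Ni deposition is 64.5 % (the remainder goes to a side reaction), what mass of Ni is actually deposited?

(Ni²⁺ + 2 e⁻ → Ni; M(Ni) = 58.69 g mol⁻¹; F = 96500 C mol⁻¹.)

Q = I·t = 0.8720 × 64440 = 56190 C.
n(e⁻) = 56190/96500 = 0.5823 mol; theoretically n(Ni) = 0.5823/2 = 0.2911 mol, m_theo = 17.09 g.
At 64.5 % efficiency, m_actual = 0.645 × 17.09 = 11.0 g.

11.0 g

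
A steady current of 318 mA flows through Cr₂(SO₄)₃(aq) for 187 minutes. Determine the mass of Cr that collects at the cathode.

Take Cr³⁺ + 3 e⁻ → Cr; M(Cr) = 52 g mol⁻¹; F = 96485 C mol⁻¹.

Q = I·t = 0.3180 A × 11220 s = 3568 C.
n(e⁻) = Q/F = 3568 / 96485 = 0.03698 mol.
Cr³⁺ + 3 e⁻ → Cr, so n(Cr) = n(e⁻)/3 = 0.01233 mol.
m = n·M = 0.01233 × 52 = 0.641 g.

0.641 g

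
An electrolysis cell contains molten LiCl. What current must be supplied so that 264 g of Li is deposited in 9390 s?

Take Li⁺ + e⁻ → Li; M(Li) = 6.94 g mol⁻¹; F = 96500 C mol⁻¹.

n(Li) = 264 / 6.94 = 38.04 mol.
n(e⁻) = 1 × 38.04 = 38.04 mol.
Q = n(e⁻)·F = 38.04 × 96500 = 3671000 C.
I = Q/t = 3671000 / 9390.0 s = 391 A.

391 A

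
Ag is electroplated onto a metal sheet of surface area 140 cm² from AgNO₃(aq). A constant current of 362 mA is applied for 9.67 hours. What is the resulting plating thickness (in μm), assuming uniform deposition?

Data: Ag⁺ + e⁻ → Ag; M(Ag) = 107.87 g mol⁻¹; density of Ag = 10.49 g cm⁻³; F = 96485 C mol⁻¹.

Q = I·t = 0.3620 × 34812 = 12600 C; n(e⁻) = 0.1306 mol.
n(Ag) = n(e⁻)/1 = 0.1306 mol, so m = 0.1306 × 107.87 = 14.09 g.
Volume = m/ρ = 14.09 / 10.49 = 1.343 cm³.
Thickness = V/A = 1.343 / 140 = 0.00959 cm = 95.9 μm.

95.9 μm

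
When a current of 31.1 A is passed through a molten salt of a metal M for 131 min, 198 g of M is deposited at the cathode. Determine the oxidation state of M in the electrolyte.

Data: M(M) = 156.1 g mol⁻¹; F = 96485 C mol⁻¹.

+2

Q = I·t = 31.10 A × 7860.0 s = 244400 C, so n(e⁻) = 244400/96485 = 2.534 mol.
n(M) deposited = 198 / 156.1 = 1.268 mol.
Electrons per atom = n(e⁻)/n(M) = 2.534 / 1.268 = 2.00 ≈ 2, so the ion is M²⁺.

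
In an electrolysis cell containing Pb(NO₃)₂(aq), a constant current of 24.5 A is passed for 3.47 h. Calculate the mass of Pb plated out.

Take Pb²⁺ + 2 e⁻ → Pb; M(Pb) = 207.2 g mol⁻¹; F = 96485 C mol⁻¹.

Q = I·t = 24.50 A × 12492 s = 306100 C.
n(e⁻) = Q/F = 306100 / 96485 = 3.172 mol.
Pb²⁺ + 2 e⁻ → Pb, so n(Pb) = n(e⁻)/2 = 1.586 mol.
m = n·M = 1.586 × 207.2 = 329 g.

329 g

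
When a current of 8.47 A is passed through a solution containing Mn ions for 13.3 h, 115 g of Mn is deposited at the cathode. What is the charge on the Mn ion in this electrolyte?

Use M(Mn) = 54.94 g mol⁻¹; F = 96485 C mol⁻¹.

+2

Q = I·t = 8.470 A × 47880 s = 405500 C, so n(e⁻) = 405500/96485 = 4.203 mol.
n(Mn) deposited = 115 / 54.94 = 2.093 mol.
Electrons per atom = n(e⁻)/n(Mn) = 4.203 / 2.093 = 2.01 ≈ 2, so the ion is Mn²⁺.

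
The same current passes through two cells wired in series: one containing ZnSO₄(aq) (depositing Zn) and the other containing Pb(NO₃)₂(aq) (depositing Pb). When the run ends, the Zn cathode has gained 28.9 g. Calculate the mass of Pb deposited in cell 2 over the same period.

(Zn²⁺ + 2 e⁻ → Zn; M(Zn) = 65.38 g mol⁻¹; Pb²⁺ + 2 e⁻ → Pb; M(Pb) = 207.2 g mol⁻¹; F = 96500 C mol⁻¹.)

91.6 g

n(Zn) = 28.9 / 65.38 = 0.4420 mol.
Since Zn²⁺ + 2 e⁻ → Zn, n(e⁻) passed = 2 × 0.4420 = 0.8841 mol.
Cells in series carry the same charge, so the same 0.8841 mol of electrons passes through cell 2.
Pb²⁺ + 2 e⁻ → Pb, so n(Pb) = 0.8841 / 2 = 0.4420 mol.
m(Pb) = 0.4420 × 207.2 = 91.6 g.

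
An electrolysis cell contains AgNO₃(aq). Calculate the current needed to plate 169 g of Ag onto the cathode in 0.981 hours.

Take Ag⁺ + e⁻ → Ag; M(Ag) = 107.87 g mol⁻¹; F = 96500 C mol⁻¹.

42.8 A

n(Ag) = 169 / 107.87 = 1.567 mol.
n(e⁻) = 1 × 1.567 = 1.567 mol.
Q = n(e⁻)·F = 1.567 × 96500 = 151200 C.
I = Q/t = 151200 / 3531.6 s = 42.8 A.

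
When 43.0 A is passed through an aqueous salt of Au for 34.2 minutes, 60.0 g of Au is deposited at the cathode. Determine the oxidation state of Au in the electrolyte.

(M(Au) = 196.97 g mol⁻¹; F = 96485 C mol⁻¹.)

Q = I·t = 43.00 A × 2052.0 s = 88240 C, so n(e⁻) = 88240/96485 = 0.9145 mol.
n(Au) deposited = 60.0 / 196.97 = 0.3046 mol.
Electrons per atom = n(e⁻)/n(Au) = 0.9145 / 0.3046 = 3.00 ≈ 3, so the ion is Au³⁺.

+3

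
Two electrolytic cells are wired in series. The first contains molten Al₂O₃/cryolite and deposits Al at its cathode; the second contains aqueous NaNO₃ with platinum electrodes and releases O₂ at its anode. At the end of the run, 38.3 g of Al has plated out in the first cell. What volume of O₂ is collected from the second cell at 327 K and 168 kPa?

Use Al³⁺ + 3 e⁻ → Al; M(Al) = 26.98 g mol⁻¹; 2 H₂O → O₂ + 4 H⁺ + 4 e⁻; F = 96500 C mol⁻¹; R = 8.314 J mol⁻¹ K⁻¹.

n(Al) = 38.3 / 26.98 = 1.420 mol, so n(e⁻) = 3 × 1.420 = 4.259 mol.
The cells are in series, so the same 4.259 mol of electrons passes through the second cell.
2 H₂O → O₂ + 4 H⁺ + 4 e⁻ — 4 mol e⁻ per mol O₂, so n(O₂) = 4.259/4 = 1.065 mol.
V = nRT/P = (1.065 × 8.314 × 327) / (168 × 10³) = 0.0172 m³ = 17.2 L.

17.2 L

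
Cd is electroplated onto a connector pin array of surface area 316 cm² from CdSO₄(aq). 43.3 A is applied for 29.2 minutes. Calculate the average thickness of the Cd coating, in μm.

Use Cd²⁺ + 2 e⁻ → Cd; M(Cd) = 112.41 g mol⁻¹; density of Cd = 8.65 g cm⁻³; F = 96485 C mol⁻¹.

Q = I·t = 43.30 × 1752.0 = 75860 C; n(e⁻) = 0.7863 mol.
n(Cd) = n(e⁻)/2 = 0.3931 mol, so m = 0.3931 × 112.41 = 44.19 g.
Volume = m/ρ = 44.19 / 8.65 = 5.109 cm³.
Thickness = V/A = 5.109 / 316 = 0.0162 cm = 162 μm.

162 μm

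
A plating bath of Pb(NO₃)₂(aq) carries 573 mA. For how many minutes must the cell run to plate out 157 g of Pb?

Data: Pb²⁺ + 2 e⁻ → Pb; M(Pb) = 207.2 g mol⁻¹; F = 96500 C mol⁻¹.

4250 min

n(Pb) = m/M = 157 / 207.2 = 0.7577 mol.
Each Pb atom requires 2 electrons, so n(e⁻) = 2 × 0.7577 = 1.515 mol.
Q = n(e⁻)·F = 1.515 × 96500 = 146200 C.
t = Q/I = 146200 / 0.5730 A = 255200 s = 4250 min.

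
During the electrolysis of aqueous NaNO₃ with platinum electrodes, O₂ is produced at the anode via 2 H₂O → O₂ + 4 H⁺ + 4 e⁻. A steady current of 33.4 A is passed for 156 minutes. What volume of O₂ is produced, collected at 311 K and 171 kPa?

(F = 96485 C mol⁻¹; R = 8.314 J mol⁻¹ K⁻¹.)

12.2 L

Q = I·t = 33.40 A × 9360.0 s = 312600 C.
n(e⁻) = Q/F = 312600 / 96485 = 3.240 mol.
4 electrons are transferred per O₂ molecule, so n(O₂) = 3.240 / 4 = 0.8100 mol.
V = nRT/P = (0.8100 × 8.314 × 311) / (171 × 10³ Pa) = 0.0122 m³ = 12.2 L.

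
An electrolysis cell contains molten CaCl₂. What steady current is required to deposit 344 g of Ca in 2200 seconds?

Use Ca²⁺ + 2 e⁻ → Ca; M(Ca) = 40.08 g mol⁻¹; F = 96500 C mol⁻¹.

753 A

n(Ca) = 344 / 40.08 = 8.583 mol.
n(e⁻) = 2 × 8.583 = 17.17 mol.
Q = n(e⁻)·F = 17.17 × 96500 = 1656000 C.
I = Q/t = 1656000 / 2200.0 s = 753 A.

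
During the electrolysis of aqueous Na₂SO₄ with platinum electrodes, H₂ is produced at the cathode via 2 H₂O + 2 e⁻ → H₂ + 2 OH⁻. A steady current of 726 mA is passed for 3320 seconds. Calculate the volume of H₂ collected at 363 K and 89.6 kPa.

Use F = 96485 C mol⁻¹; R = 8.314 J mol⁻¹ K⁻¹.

0.421 L

Q = I·t = 0.7260 A × 3320.0 s = 2410 C.
n(e⁻) = Q/F = 2410 / 96485 = 0.02498 mol.
2 electrons are transferred per H₂ molecule, so n(H₂) = 0.02498 / 2 = 0.01249 mol.
V = nRT/P = (0.01249 × 8.314 × 363) / (89.6 × 10³ Pa) = 4.21 × 10⁻⁴ m³ = 0.421 L.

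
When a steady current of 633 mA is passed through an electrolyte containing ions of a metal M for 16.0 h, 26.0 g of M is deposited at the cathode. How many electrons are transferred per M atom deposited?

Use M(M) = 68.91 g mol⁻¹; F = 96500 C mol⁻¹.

Q = I·t = 0.6330 A × 57600 s = 36460 C, so n(e⁻) = 36460/96500 = 0.3778 mol.
n(M) deposited = 26.0 / 68.91 = 0.3773 mol.
Electrons per atom = n(e⁻)/n(M) = 0.3778 / 0.3773 = 1.00 ≈ 1, so the ion is M⁺.

1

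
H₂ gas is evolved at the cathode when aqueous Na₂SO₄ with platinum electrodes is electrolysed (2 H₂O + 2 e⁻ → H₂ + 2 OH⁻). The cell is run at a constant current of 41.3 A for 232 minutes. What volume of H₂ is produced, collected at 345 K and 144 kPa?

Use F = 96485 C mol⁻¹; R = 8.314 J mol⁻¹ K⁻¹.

59.3 L

Q = I·t = 41.30 A × 13920 s = 574900 C.
n(e⁻) = Q/F = 574900 / 96485 = 5.958 mol.
2 electrons are transferred per H₂ molecule, so n(H₂) = 5.958 / 2 = 2.979 mol.
V = nRT/P = (2.979 × 8.314 × 345) / (144 × 10³ Pa) = 0.0593 m³ = 59.3 L.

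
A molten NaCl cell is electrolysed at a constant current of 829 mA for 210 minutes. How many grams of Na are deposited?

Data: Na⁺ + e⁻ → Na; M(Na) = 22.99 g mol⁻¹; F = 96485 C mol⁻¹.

Q = I·t = 0.8290 A × 12600 s = 10450 C.
n(e⁻) = Q/F = 10450 / 96485 = 0.1083 mol.
Na⁺ + e⁻ → Na, so n(Na) = n(e⁻)/1 = 0.1083 mol.
m = n·M = 0.1083 × 22.99 = 2.49 g.

2.49 g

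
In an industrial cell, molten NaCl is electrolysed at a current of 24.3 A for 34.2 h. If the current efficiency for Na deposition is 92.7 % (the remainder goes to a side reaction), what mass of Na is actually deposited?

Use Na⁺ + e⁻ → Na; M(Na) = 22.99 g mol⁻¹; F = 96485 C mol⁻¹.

661 g

Q = I·t = 24.30 × 123120 = 2992000 C.
n(e⁻) = 2992000/96485 = 31.01 mol; theoretically n(Na) = 31.01/1 = 31.01 mol, m_theo = 712.9 g.
At 92.7 % efficiency, m_actual = 0.927 × 712.9 = 661 g.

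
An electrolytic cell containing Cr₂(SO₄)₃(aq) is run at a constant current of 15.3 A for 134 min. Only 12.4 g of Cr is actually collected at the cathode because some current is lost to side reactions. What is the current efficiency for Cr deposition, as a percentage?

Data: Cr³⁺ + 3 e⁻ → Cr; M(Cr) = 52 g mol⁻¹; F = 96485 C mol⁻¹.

Q = I·t = 15.30 × 8040.0 = 123000 C; n(e⁻) = 123000/96485 = 1.275 mol.
Theoretical n(Cr) = n(e⁻)/3 = 0.4250 mol, i.e. m_theo = 0.4250 × 52 = 22.10 g.
Efficiency = m_actual / m_theo = 12.4 / 22.10 = 56.1 %.

56.1 %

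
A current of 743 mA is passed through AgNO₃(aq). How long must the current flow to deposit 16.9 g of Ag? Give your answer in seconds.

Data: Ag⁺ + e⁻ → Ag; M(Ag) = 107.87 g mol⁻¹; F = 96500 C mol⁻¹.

n(Ag) = m/M = 16.9 / 107.87 = 0.1567 mol.
Each Ag atom requires 1 electron, so n(e⁻) = 1 × 0.1567 = 0.1567 mol.
Q = n(e⁻)·F = 0.1567 × 96500 = 15120 C.
t = Q/I = 15120 / 0.7430 A = 20350 s.

20300 s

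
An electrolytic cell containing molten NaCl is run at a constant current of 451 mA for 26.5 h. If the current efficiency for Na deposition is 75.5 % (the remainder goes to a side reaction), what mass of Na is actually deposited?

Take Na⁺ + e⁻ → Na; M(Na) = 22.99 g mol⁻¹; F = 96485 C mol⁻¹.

Q = I·t = 0.4510 × 95400 = 43030 C.
n(e⁻) = 43030/96485 = 0.4459 mol; theoretically n(Na) = 0.4459/1 = 0.4459 mol, m_theo = 10.25 g.
At 75.5 % efficiency, m_actual = 0.755 × 10.25 = 7.74 g.

7.74 g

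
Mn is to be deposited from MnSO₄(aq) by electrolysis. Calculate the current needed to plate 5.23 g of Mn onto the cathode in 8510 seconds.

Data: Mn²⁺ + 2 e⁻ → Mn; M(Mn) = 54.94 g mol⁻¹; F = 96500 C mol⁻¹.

2.16 A

n(Mn) = 5.23 / 54.94 = 0.09519 mol.
n(e⁻) = 2 × 0.09519 = 0.1904 mol.
Q = n(e⁻)·F = 0.1904 × 96500 = 18370 C.
I = Q/t = 18370 / 8510.0 s = 2.16 A.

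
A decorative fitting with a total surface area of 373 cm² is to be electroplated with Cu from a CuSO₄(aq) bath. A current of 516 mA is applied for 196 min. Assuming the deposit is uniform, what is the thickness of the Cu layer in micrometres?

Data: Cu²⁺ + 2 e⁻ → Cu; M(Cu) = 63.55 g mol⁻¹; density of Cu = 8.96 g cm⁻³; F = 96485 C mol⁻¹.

Q = I·t = 0.5160 × 11760 = 6068 C; n(e⁻) = 0.06289 mol.
n(Cu) = n(e⁻)/2 = 0.03145 mol, so m = 0.03145 × 63.55 = 1.998 g.
Volume = m/ρ = 1.998 / 8.96 = 0.2230 cm³.
Thickness = V/A = 0.2230 / 373 = 5.98 × 10⁻⁴ cm = 5.98 μm.

5.98 μm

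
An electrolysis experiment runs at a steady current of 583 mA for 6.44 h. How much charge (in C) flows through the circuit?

Q = I·t = 0.5830 A × 23184 s = 13500 C.

13500 C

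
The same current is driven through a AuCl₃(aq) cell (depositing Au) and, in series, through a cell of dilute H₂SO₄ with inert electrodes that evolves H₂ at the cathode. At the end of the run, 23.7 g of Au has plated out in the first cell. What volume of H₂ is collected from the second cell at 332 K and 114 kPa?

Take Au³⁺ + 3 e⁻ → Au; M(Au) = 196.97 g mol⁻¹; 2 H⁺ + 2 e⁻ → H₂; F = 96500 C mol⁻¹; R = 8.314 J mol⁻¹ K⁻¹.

4.37 L

n(Au) = 23.7 / 196.97 = 0.1203 mol, so n(e⁻) = 3 × 0.1203 = 0.3610 mol.
The cells are in series, so the same 0.3610 mol of electrons passes through the second cell.
2 H⁺ + 2 e⁻ → H₂ — 2 mol e⁻ per mol H₂, so n(H₂) = 0.3610/2 = 0.1805 mol.
V = nRT/P = (0.1805 × 8.314 × 332) / (114 × 10³) = 0.00437 m³ = 4.37 L.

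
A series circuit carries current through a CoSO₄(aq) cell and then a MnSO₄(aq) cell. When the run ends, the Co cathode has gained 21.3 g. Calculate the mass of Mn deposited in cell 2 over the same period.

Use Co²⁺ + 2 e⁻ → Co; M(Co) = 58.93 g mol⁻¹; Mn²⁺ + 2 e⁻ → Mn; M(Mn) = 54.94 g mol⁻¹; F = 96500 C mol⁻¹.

19.9 g

n(Co) = 21.3 / 58.93 = 0.3614 mol.
Since Co²⁺ + 2 e⁻ → Co, n(e⁻) passed = 2 × 0.3614 = 0.7229 mol.
Cells in series carry the same charge, so the same 0.7229 mol of electrons passes through cell 2.
Mn²⁺ + 2 e⁻ → Mn, so n(Mn) = 0.7229 / 2 = 0.3614 mol.
m(Mn) = 0.3614 × 54.94 = 19.9 g.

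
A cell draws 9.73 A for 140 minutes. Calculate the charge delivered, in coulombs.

Q = I·t = 9.730 A × 8400.0 s = 81700 C.

81700 C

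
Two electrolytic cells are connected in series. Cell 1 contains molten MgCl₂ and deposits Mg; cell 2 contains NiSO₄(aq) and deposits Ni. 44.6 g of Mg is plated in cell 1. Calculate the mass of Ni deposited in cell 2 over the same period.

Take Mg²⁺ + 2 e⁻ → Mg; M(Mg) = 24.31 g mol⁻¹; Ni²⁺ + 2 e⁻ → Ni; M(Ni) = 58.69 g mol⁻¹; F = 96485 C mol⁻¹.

n(Mg) = 44.6 / 24.31 = 1.835 mol.
Since Mg²⁺ + 2 e⁻ → Mg, n(e⁻) passed = 2 × 1.835 = 3.669 mol.
Cells in series carry the same charge, so the same 3.669 mol of electrons passes through cell 2.
Ni²⁺ + 2 e⁻ → Ni, so n(Ni) = 3.669 / 2 = 1.835 mol.
m(Ni) = 1.835 × 58.69 = 108 g.

108 g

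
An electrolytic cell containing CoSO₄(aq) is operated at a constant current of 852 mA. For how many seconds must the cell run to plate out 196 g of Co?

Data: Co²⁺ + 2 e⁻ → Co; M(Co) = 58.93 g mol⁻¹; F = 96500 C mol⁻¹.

n(Co) = m/M = 196 / 58.93 = 3.326 mol.
Each Co atom requires 2 electrons, so n(e⁻) = 2 × 3.326 = 6.652 mol.
Q = n(e⁻)·F = 6.652 × 96500 = 641900 C.
t = Q/I = 641900 / 0.8520 A = 753400 s.

7.53 × 10⁵ s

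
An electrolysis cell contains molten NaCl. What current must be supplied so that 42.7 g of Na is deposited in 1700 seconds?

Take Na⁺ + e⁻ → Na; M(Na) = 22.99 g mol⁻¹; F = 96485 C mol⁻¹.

n(Na) = 42.7 / 22.99 = 1.857 mol.
n(e⁻) = 1 × 1.857 = 1.857 mol.
Q = n(e⁻)·F = 1.857 × 96485 = 179200 C.
I = Q/t = 179200 / 1700.0 s = 105 A.

105 A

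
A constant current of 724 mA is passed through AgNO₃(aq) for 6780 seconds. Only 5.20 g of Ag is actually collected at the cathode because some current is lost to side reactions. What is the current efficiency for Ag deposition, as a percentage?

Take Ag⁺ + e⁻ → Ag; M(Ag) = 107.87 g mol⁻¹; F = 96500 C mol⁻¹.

Q = I·t = 0.7240 × 6780.0 = 4909 C; n(e⁻) = 4909/96500 = 0.05087 mol.
Theoretical n(Ag) = n(e⁻)/1 = 0.05087 mol, i.e. m_theo = 0.05087 × 107.87 = 5.487 g.
Efficiency = m_actual / m_theo = 5.20 / 5.487 = 94.8 %.

94.8 %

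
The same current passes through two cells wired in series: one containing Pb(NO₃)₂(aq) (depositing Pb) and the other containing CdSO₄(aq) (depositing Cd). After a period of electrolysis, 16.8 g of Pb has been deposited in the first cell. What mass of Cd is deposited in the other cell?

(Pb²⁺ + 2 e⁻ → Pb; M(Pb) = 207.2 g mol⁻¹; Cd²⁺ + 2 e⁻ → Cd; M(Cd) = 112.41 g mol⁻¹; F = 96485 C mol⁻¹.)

n(Pb) = 16.8 / 207.2 = 0.08108 mol.
Since Pb²⁺ + 2 e⁻ → Pb, n(e⁻) passed = 2 × 0.08108 = 0.1622 mol.
Cells in series carry the same charge, so the same 0.1622 mol of electrons passes through cell 2.
Cd²⁺ + 2 e⁻ → Cd, so n(Cd) = 0.1622 / 2 = 0.08108 mol.
m(Cd) = 0.08108 × 112.41 = 9.11 g.

9.11 g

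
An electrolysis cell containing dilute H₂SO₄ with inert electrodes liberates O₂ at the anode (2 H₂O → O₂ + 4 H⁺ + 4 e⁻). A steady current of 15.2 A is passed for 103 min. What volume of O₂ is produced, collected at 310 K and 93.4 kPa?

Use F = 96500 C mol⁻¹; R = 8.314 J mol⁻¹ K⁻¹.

6.72 L

Q = I·t = 15.20 A × 6180.0 s = 93940 C.
n(e⁻) = Q/F = 93940 / 96500 = 0.9734 mol.
4 electrons are transferred per O₂ molecule, so n(O₂) = 0.9734 / 4 = 0.2434 mol.
V = nRT/P = (0.2434 × 8.314 × 310) / (93.4 × 10³ Pa) = 0.00672 m³ = 6.72 L.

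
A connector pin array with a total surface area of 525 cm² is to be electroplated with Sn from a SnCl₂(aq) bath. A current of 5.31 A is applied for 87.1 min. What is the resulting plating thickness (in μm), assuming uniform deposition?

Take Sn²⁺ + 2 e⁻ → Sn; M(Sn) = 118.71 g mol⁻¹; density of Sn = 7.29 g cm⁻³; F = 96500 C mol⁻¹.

44.6 μm

Q = I·t = 5.310 × 5226.0 = 27750 C; n(e⁻) = 0.2876 mol.
n(Sn) = n(e⁻)/2 = 0.1438 mol, so m = 0.1438 × 118.71 = 17.07 g.
Volume = m/ρ = 17.07 / 7.29 = 2.341 cm³.
Thickness = V/A = 2.341 / 525 = 0.00446 cm = 44.6 μm.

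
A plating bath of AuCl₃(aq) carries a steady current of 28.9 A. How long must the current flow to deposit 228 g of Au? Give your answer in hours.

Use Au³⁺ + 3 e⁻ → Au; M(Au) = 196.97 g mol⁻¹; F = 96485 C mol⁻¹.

3.22 h

n(Au) = m/M = 228 / 196.97 = 1.158 mol.
Each Au atom requires 3 electrons, so n(e⁻) = 3 × 1.158 = 3.473 mol.
Q = n(e⁻)·F = 3.473 × 96485 = 335100 C.
t = Q/I = 335100 / 28.90 A = 11590 s = 3.22 h.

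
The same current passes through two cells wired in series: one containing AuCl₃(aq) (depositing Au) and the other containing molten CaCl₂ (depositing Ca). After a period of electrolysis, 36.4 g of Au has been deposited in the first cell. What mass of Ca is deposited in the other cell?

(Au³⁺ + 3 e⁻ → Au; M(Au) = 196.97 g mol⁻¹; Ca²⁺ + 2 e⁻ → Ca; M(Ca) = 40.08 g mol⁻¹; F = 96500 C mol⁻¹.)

11.1 g

n(Au) = 36.4 / 196.97 = 0.1848 mol.
Since Au³⁺ + 3 e⁻ → Au, n(e⁻) passed = 3 × 0.1848 = 0.5544 mol.
Cells in series carry the same charge, so the same 0.5544 mol of electrons passes through cell 2.
Ca²⁺ + 2 e⁻ → Ca, so n(Ca) = 0.5544 / 2 = 0.2772 mol.
m(Ca) = 0.2772 × 40.08 = 11.1 g.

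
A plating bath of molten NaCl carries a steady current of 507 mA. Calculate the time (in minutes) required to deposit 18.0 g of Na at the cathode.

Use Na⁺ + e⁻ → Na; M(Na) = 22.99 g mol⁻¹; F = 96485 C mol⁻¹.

n(Na) = m/M = 18.0 / 22.99 = 0.7829 mol.
Each Na atom requires 1 electron, so n(e⁻) = 1 × 0.7829 = 0.7829 mol.
Q = n(e⁻)·F = 0.7829 × 96485 = 75540 C.
t = Q/I = 75540 / 0.5070 A = 149000 s = 2480 min.

2480 min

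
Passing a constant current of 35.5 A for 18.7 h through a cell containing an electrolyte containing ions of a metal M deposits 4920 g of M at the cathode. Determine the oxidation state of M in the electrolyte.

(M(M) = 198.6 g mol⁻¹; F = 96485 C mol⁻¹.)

+1

Q = I·t = 35.50 A × 67320 s = 2390000 C, so n(e⁻) = 2390000/96485 = 24.77 mol.
n(M) deposited = 4920 / 198.6 = 24.77 mol.
Electrons per atom = n(e⁻)/n(M) = 24.77 / 24.77 = 1.00 ≈ 1, so the ion is M⁺.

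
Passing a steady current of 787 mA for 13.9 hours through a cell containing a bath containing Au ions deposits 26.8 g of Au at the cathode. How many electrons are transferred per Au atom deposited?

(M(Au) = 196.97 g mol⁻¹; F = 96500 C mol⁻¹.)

3

Q = I·t = 0.7870 A × 50040 s = 39380 C, so n(e⁻) = 39380/96500 = 0.4081 mol.
n(Au) deposited = 26.8 / 196.97 = 0.1361 mol.
Electrons per atom = n(e⁻)/n(Au) = 0.4081 / 0.1361 = 3.00 ≈ 3, so the ion is Au³⁺.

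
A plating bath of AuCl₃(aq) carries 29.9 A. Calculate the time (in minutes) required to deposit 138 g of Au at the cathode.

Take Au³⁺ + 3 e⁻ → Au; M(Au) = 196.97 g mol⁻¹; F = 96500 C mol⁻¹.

113 min

n(Au) = m/M = 138 / 196.97 = 0.7006 mol.
Each Au atom requires 3 electrons, so n(e⁻) = 3 × 0.7006 = 2.102 mol.
Q = n(e⁻)·F = 2.102 × 96500 = 202800 C.
t = Q/I = 202800 / 29.90 A = 6784 s = 113 min.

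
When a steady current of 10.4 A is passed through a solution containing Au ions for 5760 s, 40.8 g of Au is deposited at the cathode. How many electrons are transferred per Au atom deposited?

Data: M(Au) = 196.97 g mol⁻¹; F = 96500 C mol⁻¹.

3

Q = I·t = 10.40 A × 5760.0 s = 59900 C, so n(e⁻) = 59900/96500 = 0.6208 mol.
n(Au) deposited = 40.8 / 196.97 = 0.2071 mol.
Electrons per atom = n(e⁻)/n(Au) = 0.6208 / 0.2071 = 3.00 ≈ 3, so the ion is Au³⁺.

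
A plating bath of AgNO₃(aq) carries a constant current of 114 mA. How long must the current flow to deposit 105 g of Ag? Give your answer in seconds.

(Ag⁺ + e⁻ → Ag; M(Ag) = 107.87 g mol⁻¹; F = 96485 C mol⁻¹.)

8.24 × 10⁵ s

n(Ag) = m/M = 105 / 107.87 = 0.9734 mol.
Each Ag atom requires 1 electron, so n(e⁻) = 1 × 0.9734 = 0.9734 mol.
Q = n(e⁻)·F = 0.9734 × 96485 = 93920 C.
t = Q/I = 93920 / 0.1140 A = 823800 s.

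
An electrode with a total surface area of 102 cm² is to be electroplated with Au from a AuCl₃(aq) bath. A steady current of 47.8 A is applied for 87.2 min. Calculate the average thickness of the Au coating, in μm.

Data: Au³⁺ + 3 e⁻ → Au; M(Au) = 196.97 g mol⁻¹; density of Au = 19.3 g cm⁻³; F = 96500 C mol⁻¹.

864 μm

Q = I·t = 47.80 × 5232.0 = 250100 C; n(e⁻) = 2.592 mol.
n(Au) = n(e⁻)/3 = 0.8639 mol, so m = 0.8639 × 196.97 = 170.2 g.
Volume = m/ρ = 170.2 / 19.3 = 8.816 cm³.
Thickness = V/A = 8.816 / 102 = 0.0864 cm = 864 μm.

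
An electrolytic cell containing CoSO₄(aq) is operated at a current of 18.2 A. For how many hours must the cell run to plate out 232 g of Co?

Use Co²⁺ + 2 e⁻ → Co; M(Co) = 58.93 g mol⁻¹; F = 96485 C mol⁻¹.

n(Co) = m/M = 232 / 58.93 = 3.937 mol.
Each Co atom requires 2 electrons, so n(e⁻) = 2 × 3.937 = 7.874 mol.
Q = n(e⁻)·F = 7.874 × 96485 = 759700 C.
t = Q/I = 759700 / 18.20 A = 41740 s = 11.6 h.

11.6 h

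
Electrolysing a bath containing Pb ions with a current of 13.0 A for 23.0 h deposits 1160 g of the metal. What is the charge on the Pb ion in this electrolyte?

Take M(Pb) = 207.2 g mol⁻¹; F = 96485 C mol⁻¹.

Q = I·t = 13.00 A × 82800 s = 1076000 C, so n(e⁻) = 1076000/96485 = 11.16 mol.
n(Pb) deposited = 1160 / 207.2 = 5.598 mol.
Electrons per atom = n(e⁻)/n(Pb) = 11.16 / 5.598 = 1.99 ≈ 2, so the ion is Pb²⁺.

+2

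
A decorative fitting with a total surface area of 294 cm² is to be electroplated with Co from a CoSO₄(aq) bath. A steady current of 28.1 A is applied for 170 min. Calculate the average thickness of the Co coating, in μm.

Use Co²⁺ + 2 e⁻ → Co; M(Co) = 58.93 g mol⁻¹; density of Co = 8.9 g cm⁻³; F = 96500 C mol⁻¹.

334 μm

Q = I·t = 28.10 × 10200 = 286600 C; n(e⁻) = 2.970 mol.
n(Co) = n(e⁻)/2 = 1.485 mol, so m = 1.485 × 58.93 = 87.52 g.
Volume = m/ρ = 87.52 / 8.9 = 9.833 cm³.
Thickness = V/A = 9.833 / 294 = 0.0334 cm = 334 μm.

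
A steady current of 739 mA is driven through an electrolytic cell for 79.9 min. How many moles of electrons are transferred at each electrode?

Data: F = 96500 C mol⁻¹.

0.0367 mol

Q = I·t = 0.7390 A × 4794.0 s = 3543 C.
n(e⁻) = Q/F = 3543 / 96500 = 0.0367 mol.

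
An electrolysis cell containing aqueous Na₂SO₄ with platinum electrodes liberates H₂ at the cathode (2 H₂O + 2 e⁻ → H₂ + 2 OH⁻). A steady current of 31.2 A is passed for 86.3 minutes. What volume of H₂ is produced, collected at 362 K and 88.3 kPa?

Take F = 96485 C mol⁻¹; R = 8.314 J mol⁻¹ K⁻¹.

Q = I·t = 31.20 A × 5178.0 s = 161600 C.
n(e⁻) = Q/F = 161600 / 96485 = 1.674 mol.
2 electrons are transferred per H₂ molecule, so n(H₂) = 1.674 / 2 = 0.8372 mol.
V = nRT/P = (0.8372 × 8.314 × 362) / (88.3 × 10³ Pa) = 0.0285 m³ = 28.5 L.

28.5 L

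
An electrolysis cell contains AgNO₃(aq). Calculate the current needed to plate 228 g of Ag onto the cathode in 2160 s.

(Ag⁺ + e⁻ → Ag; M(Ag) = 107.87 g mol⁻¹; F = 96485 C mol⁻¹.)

n(Ag) = 228 / 107.87 = 2.114 mol.
n(e⁻) = 1 × 2.114 = 2.114 mol.
Q = n(e⁻)·F = 2.114 × 96485 = 203900 C.
I = Q/t = 203900 / 2160.0 s = 94.4 A.

94.4 A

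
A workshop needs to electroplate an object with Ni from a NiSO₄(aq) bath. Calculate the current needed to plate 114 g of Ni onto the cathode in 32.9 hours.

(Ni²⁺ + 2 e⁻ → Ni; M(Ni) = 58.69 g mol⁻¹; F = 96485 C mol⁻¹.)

n(Ni) = 114 / 58.69 = 1.942 mol.
n(e⁻) = 2 × 1.942 = 3.885 mol.
Q = n(e⁻)·F = 3.885 × 96485 = 374800 C.
I = Q/t = 374800 / 118440 s = 3.16 A.

3.16 A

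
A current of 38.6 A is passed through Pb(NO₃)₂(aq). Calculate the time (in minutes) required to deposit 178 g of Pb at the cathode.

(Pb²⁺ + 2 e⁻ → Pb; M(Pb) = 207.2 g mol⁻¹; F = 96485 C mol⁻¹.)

71.6 min

n(Pb) = m/M = 178 / 207.2 = 0.8591 mol.
Each Pb atom requires 2 electrons, so n(e⁻) = 2 × 0.8591 = 1.718 mol.
Q = n(e⁻)·F = 1.718 × 96485 = 165800 C.
t = Q/I = 165800 / 38.60 A = 4295 s = 71.6 min.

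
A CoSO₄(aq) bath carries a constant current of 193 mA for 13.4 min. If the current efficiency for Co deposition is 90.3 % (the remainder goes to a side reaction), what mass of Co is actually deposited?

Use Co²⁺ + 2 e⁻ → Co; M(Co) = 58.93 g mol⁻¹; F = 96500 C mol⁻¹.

0.0428 g

Q = I·t = 0.1930 × 804.00 = 155.2 C.
n(e⁻) = 155.2/96500 = 0.001608 mol; theoretically n(Co) = 0.001608/2 = 0.0008040 mol, m_theo = 0.04738 g.
At 90.3 % efficiency, m_actual = 0.903 × 0.04738 = 0.0428 g.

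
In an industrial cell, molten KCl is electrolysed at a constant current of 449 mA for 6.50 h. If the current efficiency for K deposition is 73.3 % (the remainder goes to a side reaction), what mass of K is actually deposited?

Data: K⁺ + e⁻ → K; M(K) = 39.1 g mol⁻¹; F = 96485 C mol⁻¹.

Q = I·t = 0.4490 × 23400 = 10510 C.
n(e⁻) = 10510/96485 = 0.1089 mol; theoretically n(K) = 0.1089/1 = 0.1089 mol, m_theo = 4.258 g.
At 73.3 % efficiency, m_actual = 0.733 × 4.258 = 3.12 g.

3.12 g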